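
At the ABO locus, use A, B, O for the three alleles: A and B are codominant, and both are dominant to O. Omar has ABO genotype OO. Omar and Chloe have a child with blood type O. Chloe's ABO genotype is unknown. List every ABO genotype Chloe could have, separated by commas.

AO, BO, OO

For each candidate genotype of Chloe, check whether crossing it with OO can produce every observed child phenotype.
  AA → possible child types {A} ✗
  AB → possible child types {A, B} ✗
  AO → possible child types {O, A} ✓
  BB → possible child types {B} ✗
  BO → possible child types {O, B} ✓
  OO → possible child types {O} ✓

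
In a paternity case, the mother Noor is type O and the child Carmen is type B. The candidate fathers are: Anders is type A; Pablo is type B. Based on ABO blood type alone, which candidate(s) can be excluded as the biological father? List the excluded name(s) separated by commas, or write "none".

A candidate is excluded only if no genotype consistent with his phenotype could produce a type B child with a type O mother.
Anders (type A): no genotype consistent with that phenotype can produce a type-B child with a type-O mother.

Anders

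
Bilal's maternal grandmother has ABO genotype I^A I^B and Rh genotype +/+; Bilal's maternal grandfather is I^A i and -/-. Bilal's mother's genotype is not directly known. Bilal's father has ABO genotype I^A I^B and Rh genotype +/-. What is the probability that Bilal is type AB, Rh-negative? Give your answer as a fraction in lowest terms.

3/32

Bilal's mother's ABO genotype from I^A I^B × I^A i: 1/4 I^A I^A, 1/4 I^A I^B, 1/4 I^A i, 1/4 I^B i.
Crossing each possibility with the father I^A I^B and summing P(type AB): 1/4·1/2 + 1/4·1/2 + 1/4·1/4 + 1/4·1/4 = 3/8.
Similarly for Rh via the mother's Rh distribution: P(Rh-) = 1/4.
Independent loci: 3/8 × 1/4 = 3/32.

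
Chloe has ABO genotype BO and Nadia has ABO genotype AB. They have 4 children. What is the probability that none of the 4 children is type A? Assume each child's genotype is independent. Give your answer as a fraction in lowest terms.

81/256

ABO cross BO × AB → 1/4 A, 1/2 B, 1/4 AB.
So P(type A) = 1/4 per child.
P(not type A) = 3/4 for one child; (3/4)^4 = 81/256.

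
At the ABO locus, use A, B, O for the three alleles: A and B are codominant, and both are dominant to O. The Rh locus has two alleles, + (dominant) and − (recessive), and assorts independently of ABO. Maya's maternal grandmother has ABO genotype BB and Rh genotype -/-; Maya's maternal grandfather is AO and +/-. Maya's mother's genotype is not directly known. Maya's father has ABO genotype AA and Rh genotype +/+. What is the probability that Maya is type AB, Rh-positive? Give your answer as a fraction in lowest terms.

1/2

Maya's mother's ABO genotype from BB × AO: 1/2 AB, 1/2 BO.
Crossing each possibility with the father AA and summing P(type AB): 1/2·1/2 + 1/2·1/2 = 1/2.
Similarly for Rh via the mother's Rh distribution: P(Rh+) = 1.
Independent loci: 1/2 × 1 = 1/2.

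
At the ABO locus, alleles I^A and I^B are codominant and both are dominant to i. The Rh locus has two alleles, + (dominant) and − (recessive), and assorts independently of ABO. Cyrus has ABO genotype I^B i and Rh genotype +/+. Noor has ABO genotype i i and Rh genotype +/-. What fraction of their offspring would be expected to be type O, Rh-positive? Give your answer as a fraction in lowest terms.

1/2

ABO cross I^B i × i i → offspring phenotypes: 1/2 O, 1/2 B.
Rh cross +/+ × +/- → 1 Rh+.
Independent loci: P(type O, Rh-positive) = 1/2 × 1 = 1/2.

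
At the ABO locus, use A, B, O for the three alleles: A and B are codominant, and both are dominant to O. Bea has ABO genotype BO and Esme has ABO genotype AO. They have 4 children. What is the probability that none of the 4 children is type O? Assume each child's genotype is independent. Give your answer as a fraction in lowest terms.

ABO cross BO × AO → 1/4 O, 1/4 A, 1/4 B, 1/4 AB.
So P(type O) = 1/4 per child.
P(not type O) = 3/4 for one child; (3/4)^4 = 81/256.

81/256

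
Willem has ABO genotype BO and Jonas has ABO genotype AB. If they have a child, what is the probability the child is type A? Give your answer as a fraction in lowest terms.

ABO cross BO × AB → offspring phenotypes: 1/4 A, 1/2 B, 1/4 AB.
So P(type A) = 1/4.

1/4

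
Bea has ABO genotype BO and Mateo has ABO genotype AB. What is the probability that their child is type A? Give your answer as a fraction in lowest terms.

1/4

ABO cross BO × AB → offspring phenotypes: 1/4 A, 1/2 B, 1/4 AB.
So P(type A) = 1/4.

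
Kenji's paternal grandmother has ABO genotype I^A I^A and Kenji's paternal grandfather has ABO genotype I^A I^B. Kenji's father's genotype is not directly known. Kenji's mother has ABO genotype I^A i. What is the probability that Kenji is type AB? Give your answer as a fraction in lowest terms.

1/8

Kenji's father's ABO genotype from I^A I^A × I^A I^B: 1/2 I^A I^A, 1/2 I^A I^B.
Crossing each possibility with the mother I^A i and summing P(type AB): 1/2·0 + 1/2·1/4 = 1/8.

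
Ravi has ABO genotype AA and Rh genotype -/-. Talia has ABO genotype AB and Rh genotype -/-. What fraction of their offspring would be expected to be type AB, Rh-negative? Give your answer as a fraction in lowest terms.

ABO cross AA × AB → offspring phenotypes: 1/2 A, 1/2 AB.
Rh cross -/- × -/- → 1 Rh-.
Independent loci: P(type AB, Rh-negative) = 1/2 × 1 = 1/2.

1/2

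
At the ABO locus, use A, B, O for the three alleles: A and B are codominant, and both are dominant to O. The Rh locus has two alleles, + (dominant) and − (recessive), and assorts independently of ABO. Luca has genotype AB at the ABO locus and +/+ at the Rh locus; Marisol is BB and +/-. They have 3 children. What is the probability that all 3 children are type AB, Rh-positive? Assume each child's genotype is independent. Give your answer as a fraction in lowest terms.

1/8

ABO cross AB × BB → 1/2 B, 1/2 AB.
Rh cross +/+ × +/- → 1 Rh+; so P(type AB, Rh-positive) = 1/2 × 1 = 1/2 per child.
All 3 independent: (1/2)^3 = 1/8.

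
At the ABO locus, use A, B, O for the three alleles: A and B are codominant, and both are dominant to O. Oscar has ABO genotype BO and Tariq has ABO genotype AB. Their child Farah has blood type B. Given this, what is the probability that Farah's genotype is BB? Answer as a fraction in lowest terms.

Cross BO × AB → 1/4 AB, 1/4 AO, 1/4 BB, 1/4 BO.
Type-B genotypes among offspring: BB (1/4), BO (1/4); total 1/2.
P(BB | type B) = (1/4) / (1/2) = 1/2.

1/2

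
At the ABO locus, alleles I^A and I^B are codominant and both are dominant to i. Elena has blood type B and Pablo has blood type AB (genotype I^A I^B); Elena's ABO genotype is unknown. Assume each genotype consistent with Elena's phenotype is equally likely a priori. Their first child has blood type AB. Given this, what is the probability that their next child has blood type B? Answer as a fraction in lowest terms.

1/2

Possible genotypes: Elena ∈ {I^B I^B, I^B i}; Pablo ∈ {I^A I^B}.
Weight each parental genotype pair by prior × P(type-AB child):
  I^B I^B × I^A I^B: posterior weight 2/3; P(next child type B) = 1/2.
  I^B i × I^A I^B: posterior weight 1/3; P(next child type B) = 1/2.
Weighted sum = 1/2.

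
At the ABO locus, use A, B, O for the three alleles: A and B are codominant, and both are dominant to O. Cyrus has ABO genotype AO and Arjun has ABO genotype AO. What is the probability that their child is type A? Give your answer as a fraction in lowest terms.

ABO cross AO × AO → offspring phenotypes: 1/4 O, 3/4 A.
So P(type A) = 3/4.

3/4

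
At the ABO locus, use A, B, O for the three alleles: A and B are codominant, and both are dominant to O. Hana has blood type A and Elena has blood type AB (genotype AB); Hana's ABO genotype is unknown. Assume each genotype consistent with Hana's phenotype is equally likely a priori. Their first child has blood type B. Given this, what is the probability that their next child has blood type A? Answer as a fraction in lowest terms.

Possible genotypes: Hana ∈ {AA, AO}; Elena ∈ {AB}.
Weight each parental genotype pair by prior × P(type-B child):
  AO × AB: posterior weight 1; P(next child type A) = 1/2.
Weighted sum = 1/2.

1/2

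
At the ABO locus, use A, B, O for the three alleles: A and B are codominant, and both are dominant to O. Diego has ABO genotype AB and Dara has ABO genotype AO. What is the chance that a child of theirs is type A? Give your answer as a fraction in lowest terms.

ABO cross AB × AO → offspring phenotypes: 1/2 A, 1/4 B, 1/4 AB.
So P(type A) = 1/2.

1/2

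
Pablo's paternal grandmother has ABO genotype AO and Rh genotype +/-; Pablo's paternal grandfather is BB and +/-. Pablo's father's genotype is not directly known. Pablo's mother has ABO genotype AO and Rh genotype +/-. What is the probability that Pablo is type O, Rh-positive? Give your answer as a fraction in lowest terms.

3/32

Pablo's father's ABO genotype from AO × BB: 1/2 AB, 1/2 BO.
Crossing each possibility with the mother AO and summing P(type O): 1/2·0 + 1/2·1/4 = 1/8.
Similarly for Rh via the father's Rh distribution: P(Rh+) = 3/4.
Independent loci: 1/8 × 3/4 = 3/32.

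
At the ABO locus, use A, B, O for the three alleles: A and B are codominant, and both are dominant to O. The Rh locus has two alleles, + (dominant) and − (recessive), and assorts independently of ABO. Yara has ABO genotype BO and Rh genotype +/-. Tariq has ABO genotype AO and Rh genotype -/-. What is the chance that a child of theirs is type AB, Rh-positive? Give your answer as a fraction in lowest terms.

ABO cross BO × AO → offspring phenotypes: 1/4 O, 1/4 A, 1/4 B, 1/4 AB.
Rh cross +/- × -/- → 1/2 Rh+, 1/2 Rh-.
Independent loci: P(type AB, Rh-positive) = 1/4 × 1/2 = 1/8.

1/8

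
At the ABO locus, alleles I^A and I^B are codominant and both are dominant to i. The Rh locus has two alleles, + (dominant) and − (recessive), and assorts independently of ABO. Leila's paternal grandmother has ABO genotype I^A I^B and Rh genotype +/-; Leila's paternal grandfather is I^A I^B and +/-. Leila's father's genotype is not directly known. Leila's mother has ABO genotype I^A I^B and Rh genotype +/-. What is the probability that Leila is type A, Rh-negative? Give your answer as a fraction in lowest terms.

1/16

Leila's father's ABO genotype from I^A I^B × I^A I^B: 1/4 I^A I^A, 1/2 I^A I^B, 1/4 I^B I^B.
Crossing each possibility with the mother I^A I^B and summing P(type A): 1/4·1/2 + 1/2·1/4 + 1/4·0 = 1/4.
Similarly for Rh via the father's Rh distribution: P(Rh-) = 1/4.
Independent loci: 1/4 × 1/4 = 1/16.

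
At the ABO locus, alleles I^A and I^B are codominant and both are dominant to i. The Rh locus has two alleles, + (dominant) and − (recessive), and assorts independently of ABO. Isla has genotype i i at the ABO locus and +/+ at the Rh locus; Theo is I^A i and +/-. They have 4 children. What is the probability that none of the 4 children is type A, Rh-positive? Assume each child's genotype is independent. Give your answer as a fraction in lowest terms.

ABO cross i i × I^A i → 1/2 O, 1/2 A.
Rh cross +/+ × +/- → 1 Rh+; so P(type A, Rh-positive) = 1/2 × 1 = 1/2 per child.
P(not type A, Rh-positive) = 1/2 for one child; (1/2)^4 = 1/16.

1/16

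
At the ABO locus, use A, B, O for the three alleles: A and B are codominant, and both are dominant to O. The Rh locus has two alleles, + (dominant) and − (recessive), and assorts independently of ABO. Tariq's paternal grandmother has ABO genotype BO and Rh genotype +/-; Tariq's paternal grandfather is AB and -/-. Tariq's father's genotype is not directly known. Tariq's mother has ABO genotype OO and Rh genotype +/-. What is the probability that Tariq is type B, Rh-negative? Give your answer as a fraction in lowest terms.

3/16

Tariq's father's ABO genotype from BO × AB: 1/4 AB, 1/4 AO, 1/4 BB, 1/4 BO.
Crossing each possibility with the mother OO and summing P(type B): 1/4·1/2 + 1/4·0 + 1/4·1 + 1/4·1/2 = 1/2.
Similarly for Rh via the father's Rh distribution: P(Rh-) = 3/8.
Independent loci: 1/2 × 3/8 = 3/16.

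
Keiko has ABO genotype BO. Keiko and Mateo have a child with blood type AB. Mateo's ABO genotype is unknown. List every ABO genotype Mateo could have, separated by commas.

For each candidate genotype of Mateo, check whether crossing it with BO can produce every observed child phenotype.
  AA → possible child types {A, AB} ✓
  AB → possible child types {A, B, AB} ✓
  AO → possible child types {O, A, B, AB} ✓
  BB → possible child types {B} ✗
  BO → possible child types {O, B} ✗
  OO → possible child types {O, B} ✗

AA, AB, AO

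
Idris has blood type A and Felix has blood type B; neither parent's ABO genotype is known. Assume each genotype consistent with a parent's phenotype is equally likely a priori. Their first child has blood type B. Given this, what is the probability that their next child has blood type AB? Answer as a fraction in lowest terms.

5/12

Possible genotypes: Idris ∈ {I^A I^A, I^A i}; Felix ∈ {I^B I^B, I^B i}.
Weight each parental genotype pair by prior × P(type-B child):
  I^A i × I^B I^B: posterior weight 2/3; P(next child type AB) = 1/2.
  I^A i × I^B i: posterior weight 1/3; P(next child type AB) = 1/4.
Weighted sum = 5/12.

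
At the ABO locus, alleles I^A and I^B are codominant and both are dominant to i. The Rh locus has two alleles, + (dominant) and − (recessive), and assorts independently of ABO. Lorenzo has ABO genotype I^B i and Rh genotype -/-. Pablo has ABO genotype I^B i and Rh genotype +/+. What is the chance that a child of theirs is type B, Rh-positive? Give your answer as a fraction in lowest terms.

3/4

ABO cross I^B i × I^B i → offspring phenotypes: 1/4 O, 3/4 B.
Rh cross -/- × +/+ → 1 Rh+.
Independent loci: P(type B, Rh-positive) = 3/4 × 1 = 3/4.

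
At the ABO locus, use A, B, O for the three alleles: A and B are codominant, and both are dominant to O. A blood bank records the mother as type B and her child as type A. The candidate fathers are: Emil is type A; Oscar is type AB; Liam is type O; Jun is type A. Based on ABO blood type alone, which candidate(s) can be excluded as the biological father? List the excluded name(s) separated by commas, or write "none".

Liam

A candidate is excluded only if no genotype consistent with his phenotype could produce a type A child with a type B mother.
Liam (type O): no genotype consistent with that phenotype can produce a type-A child with a type-B mother.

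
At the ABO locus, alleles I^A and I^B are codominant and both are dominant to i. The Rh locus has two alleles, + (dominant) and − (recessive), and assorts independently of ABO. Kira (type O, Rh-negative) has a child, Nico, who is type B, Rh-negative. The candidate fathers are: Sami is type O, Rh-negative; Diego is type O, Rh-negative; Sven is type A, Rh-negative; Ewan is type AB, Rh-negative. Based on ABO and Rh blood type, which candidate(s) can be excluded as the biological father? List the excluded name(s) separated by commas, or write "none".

Sami, Diego, Sven

A candidate is excluded only if no genotype consistent with his phenotype could produce a type B, Rh-negative child with a type O, Rh-negative mother.
Sami (type O, Rh-): no genotype consistent with that phenotype can produce a type-B Rh- child with a type-O mother.
Diego (type O, Rh-): no genotype consistent with that phenotype can produce a type-B Rh- child with a type-O mother.
Sven (type A, Rh-): no genotype consistent with that phenotype can produce a type-B Rh- child with a type-O mother.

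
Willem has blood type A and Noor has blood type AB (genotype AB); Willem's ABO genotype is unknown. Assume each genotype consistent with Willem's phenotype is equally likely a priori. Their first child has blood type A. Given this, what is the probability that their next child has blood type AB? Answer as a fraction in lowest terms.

3/8

Possible genotypes: Willem ∈ {AA, AO}; Noor ∈ {AB}.
Weight each parental genotype pair by prior × P(type-A child):
  AA × AB: posterior weight 1/2; P(next child type AB) = 1/2.
  AO × AB: posterior weight 1/2; P(next child type AB) = 1/4.
Weighted sum = 3/8.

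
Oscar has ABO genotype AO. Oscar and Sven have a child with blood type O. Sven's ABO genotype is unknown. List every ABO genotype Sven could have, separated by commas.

AO, BO, OO

For each candidate genotype of Sven, check whether crossing it with AO can produce every observed child phenotype.
  AA → possible child types {A} ✗
  AB → possible child types {A, B, AB} ✗
  AO → possible child types {O, A} ✓
  BB → possible child types {B, AB} ✗
  BO → possible child types {O, A, B, AB} ✓
  OO → possible child types {O, A} ✓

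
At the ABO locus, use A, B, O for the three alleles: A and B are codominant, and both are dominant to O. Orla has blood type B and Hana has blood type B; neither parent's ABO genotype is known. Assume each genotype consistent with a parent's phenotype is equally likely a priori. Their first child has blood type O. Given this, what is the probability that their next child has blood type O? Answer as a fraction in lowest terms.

Possible genotypes: Orla ∈ {BB, BO}; Hana ∈ {BB, BO}.
Weight each parental genotype pair by prior × P(type-O child):
  BO × BO: posterior weight 1; P(next child type O) = 1/4.
Weighted sum = 1/4.

1/4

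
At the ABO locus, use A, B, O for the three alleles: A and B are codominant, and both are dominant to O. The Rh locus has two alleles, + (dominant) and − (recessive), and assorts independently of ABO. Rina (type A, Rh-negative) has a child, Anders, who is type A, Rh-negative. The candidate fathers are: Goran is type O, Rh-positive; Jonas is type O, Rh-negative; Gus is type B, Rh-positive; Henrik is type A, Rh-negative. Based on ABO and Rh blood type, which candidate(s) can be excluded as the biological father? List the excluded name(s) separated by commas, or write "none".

none

A candidate is excluded only if no genotype consistent with his phenotype could produce a type A, Rh-negative child with a type A, Rh-negative mother.
Every candidate has at least one consistent genotype combination, so none can be excluded.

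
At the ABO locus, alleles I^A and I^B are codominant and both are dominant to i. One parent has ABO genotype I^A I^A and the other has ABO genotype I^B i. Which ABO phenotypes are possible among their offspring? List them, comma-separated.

A, AB

Gametes from I^A I^A × I^B i give offspring ABO genotypes I^A I^B, I^A i, i.e. phenotypes A, AB.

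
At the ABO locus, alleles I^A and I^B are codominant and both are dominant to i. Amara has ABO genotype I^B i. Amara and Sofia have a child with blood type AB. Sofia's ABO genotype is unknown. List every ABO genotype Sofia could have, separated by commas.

I^A I^A, I^A I^B, I^A i

For each candidate genotype of Sofia, check whether crossing it with I^B i can produce every observed child phenotype.
  I^A I^A → possible child types {A, AB} ✓
  I^A I^B → possible child types {A, B, AB} ✓
  I^A i → possible child types {O, A, B, AB} ✓
  I^B I^B → possible child types {B} ✗
  I^B i → possible child types {O, B} ✗
  i i → possible child types {O, B} ✗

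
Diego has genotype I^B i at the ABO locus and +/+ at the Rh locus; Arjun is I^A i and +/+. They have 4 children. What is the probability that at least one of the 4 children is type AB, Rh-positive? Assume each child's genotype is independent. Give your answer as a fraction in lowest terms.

175/256

ABO cross I^B i × I^A i → 1/4 O, 1/4 A, 1/4 B, 1/4 AB.
Rh cross +/+ × +/+ → 1 Rh+; so P(type AB, Rh-positive) = 1/4 × 1 = 1/4 per child.
P(none) = (3/4)^4 = 81/256; P(at least one) = 1 − 81/256 = 175/256.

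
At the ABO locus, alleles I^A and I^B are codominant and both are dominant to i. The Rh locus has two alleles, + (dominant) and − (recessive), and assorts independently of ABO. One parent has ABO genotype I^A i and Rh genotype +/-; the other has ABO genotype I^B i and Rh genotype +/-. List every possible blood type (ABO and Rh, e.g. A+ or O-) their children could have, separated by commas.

Gametes from I^A i × I^B i give offspring ABO genotypes I^A I^B, I^A i, I^B i, i i, i.e. phenotypes O, A, B, AB.
Rh cross +/- × +/- → phenotypes Rh+, Rh-.
Combining independently: O+, O-, A+, A-, B+, B-, AB+, AB-.

O+, O-, A+, A-, B+, B-, AB+, AB-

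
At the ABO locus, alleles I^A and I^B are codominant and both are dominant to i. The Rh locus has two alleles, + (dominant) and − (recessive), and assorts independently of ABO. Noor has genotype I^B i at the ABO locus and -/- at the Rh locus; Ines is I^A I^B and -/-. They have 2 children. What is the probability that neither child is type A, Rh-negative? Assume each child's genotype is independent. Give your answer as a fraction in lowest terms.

ABO cross I^B i × I^A I^B → 1/4 A, 1/2 B, 1/4 AB.
Rh cross -/- × -/- → 1 Rh-; so P(type A, Rh-negative) = 1/4 × 1 = 1/4 per child.
P(not type A, Rh-negative) = 3/4 for one child; (3/4)^2 = 9/16.

9/16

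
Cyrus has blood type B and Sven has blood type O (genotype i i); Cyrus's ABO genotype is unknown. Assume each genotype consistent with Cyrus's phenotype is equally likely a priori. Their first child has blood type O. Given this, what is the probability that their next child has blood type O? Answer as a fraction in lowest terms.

Possible genotypes: Cyrus ∈ {I^B I^B, I^B i}; Sven ∈ {i i}.
Weight each parental genotype pair by prior × P(type-O child):
  I^B i × i i: posterior weight 1; P(next child type O) = 1/2.
Weighted sum = 1/2.

1/2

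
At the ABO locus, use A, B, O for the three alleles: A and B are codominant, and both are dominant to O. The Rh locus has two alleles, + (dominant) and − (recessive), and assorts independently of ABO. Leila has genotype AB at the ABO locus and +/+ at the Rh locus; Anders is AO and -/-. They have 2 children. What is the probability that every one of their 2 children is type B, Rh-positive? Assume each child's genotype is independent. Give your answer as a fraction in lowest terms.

1/16

ABO cross AB × AO → 1/2 A, 1/4 B, 1/4 AB.
Rh cross +/+ × -/- → 1 Rh+; so P(type B, Rh-positive) = 1/4 × 1 = 1/4 per child.
All 2 independent: (1/4)^2 = 1/16.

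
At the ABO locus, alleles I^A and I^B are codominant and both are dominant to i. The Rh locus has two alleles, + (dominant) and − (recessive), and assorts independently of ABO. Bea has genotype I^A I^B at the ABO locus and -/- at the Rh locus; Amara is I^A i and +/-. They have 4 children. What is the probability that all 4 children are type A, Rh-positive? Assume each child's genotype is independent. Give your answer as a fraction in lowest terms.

1/256

ABO cross I^A I^B × I^A i → 1/2 A, 1/4 B, 1/4 AB.
Rh cross -/- × +/- → 1/2 Rh+, 1/2 Rh-; so P(type A, Rh-positive) = 1/2 × 1/2 = 1/4 per child.
All 4 independent: (1/4)^4 = 1/256.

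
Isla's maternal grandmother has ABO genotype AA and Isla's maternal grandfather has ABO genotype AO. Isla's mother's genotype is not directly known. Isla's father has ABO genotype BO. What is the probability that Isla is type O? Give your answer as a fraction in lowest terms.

1/8

Isla's mother's ABO genotype from AA × AO: 1/2 AA, 1/2 AO.
Crossing each possibility with the father BO and summing P(type O): 1/2·0 + 1/2·1/4 = 1/8.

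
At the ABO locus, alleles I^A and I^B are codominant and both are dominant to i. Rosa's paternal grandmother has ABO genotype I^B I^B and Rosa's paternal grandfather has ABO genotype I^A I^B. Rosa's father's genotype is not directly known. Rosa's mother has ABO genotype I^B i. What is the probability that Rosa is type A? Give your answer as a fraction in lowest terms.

Rosa's father's ABO genotype from I^B I^B × I^A I^B: 1/2 I^A I^B, 1/2 I^B I^B.
Crossing each possibility with the mother I^B i and summing P(type A): 1/2·1/4 + 1/2·0 = 1/8.

1/8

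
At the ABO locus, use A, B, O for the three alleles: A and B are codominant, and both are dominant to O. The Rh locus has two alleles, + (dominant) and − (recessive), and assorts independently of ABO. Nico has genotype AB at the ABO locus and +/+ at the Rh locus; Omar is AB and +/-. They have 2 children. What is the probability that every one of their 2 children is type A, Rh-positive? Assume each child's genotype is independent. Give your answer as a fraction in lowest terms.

1/16

ABO cross AB × AB → 1/4 A, 1/4 B, 1/2 AB.
Rh cross +/+ × +/- → 1 Rh+; so P(type A, Rh-positive) = 1/4 × 1 = 1/4 per child.
All 2 independent: (1/4)^2 = 1/16.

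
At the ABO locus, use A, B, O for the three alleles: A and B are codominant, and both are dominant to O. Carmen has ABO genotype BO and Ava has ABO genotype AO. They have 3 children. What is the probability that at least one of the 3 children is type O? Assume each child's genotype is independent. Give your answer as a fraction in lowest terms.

37/64

ABO cross BO × AO → 1/4 O, 1/4 A, 1/4 B, 1/4 AB.
So P(type O) = 1/4 per child.
P(none) = (3/4)^3 = 27/64; P(at least one) = 1 − 27/64 = 37/64.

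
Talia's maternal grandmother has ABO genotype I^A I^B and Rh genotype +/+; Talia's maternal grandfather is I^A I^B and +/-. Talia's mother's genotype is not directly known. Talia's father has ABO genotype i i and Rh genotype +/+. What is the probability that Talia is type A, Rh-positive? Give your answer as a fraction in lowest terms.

Talia's mother's ABO genotype from I^A I^B × I^A I^B: 1/4 I^A I^A, 1/2 I^A I^B, 1/4 I^B I^B.
Crossing each possibility with the father i i and summing P(type A): 1/4·1 + 1/2·1/2 + 1/4·0 = 1/2.
Similarly for Rh via the mother's Rh distribution: P(Rh+) = 1.
Independent loci: 1/2 × 1 = 1/2.

1/2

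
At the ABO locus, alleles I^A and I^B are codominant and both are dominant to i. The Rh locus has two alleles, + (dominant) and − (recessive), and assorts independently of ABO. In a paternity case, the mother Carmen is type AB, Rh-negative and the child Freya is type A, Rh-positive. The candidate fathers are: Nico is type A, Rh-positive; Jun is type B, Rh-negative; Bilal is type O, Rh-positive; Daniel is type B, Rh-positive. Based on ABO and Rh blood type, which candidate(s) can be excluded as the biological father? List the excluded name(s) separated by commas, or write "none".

A candidate is excluded only if no genotype consistent with his phenotype could produce a type A, Rh-positive child with a type AB, Rh-negative mother.
Jun (type B, Rh-): no genotype consistent with that phenotype can produce a type-A Rh+ child with a type-AB mother.

Jun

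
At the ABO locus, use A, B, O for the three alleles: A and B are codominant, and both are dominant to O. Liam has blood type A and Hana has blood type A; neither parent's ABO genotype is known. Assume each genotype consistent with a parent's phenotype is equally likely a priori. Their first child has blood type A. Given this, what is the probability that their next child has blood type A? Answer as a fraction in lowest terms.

Possible genotypes: Liam ∈ {AA, AO}; Hana ∈ {AA, AO}.
Weight each parental genotype pair by prior × P(type-A child):
  AA × AA: posterior weight 4/15; P(next child type A) = 1.
  AA × AO: posterior weight 4/15; P(next child type A) = 1.
  AO × AA: posterior weight 4/15; P(next child type A) = 1.
  AO × AO: posterior weight 1/5; P(next child type A) = 3/4.
Weighted sum = 19/20.

19/20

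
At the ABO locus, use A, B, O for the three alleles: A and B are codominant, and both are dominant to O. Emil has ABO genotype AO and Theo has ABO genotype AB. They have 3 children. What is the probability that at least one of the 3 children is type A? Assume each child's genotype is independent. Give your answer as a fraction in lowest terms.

7/8

ABO cross AO × AB → 1/2 A, 1/4 B, 1/4 AB.
So P(type A) = 1/2 per child.
P(none) = (1/2)^3 = 1/8; P(at least one) = 1 − 1/8 = 7/8.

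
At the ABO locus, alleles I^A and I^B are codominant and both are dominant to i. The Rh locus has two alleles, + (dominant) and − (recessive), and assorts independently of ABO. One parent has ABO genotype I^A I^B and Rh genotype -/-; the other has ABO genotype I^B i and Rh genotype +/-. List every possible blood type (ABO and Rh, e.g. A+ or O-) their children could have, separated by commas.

A+, A-, B+, B-, AB+, AB-

Gametes from I^A I^B × I^B i give offspring ABO genotypes I^A I^B, I^A i, I^B I^B, I^B i, i.e. phenotypes A, B, AB.
Rh cross -/- × +/- → phenotypes Rh+, Rh-.
Combining independently: A+, A-, B+, B-, AB+, AB-.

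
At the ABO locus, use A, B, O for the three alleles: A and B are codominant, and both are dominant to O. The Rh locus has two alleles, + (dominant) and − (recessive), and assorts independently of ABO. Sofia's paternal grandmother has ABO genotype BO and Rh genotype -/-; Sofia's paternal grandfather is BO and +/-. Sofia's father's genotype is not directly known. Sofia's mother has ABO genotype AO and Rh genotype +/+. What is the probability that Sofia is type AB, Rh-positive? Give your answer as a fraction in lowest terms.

Sofia's father's ABO genotype from BO × BO: 1/4 BB, 1/2 BO, 1/4 OO.
Crossing each possibility with the mother AO and summing P(type AB): 1/4·1/2 + 1/2·1/4 + 1/4·0 = 1/4.
Similarly for Rh via the father's Rh distribution: P(Rh+) = 1.
Independent loci: 1/4 × 1 = 1/4.

1/4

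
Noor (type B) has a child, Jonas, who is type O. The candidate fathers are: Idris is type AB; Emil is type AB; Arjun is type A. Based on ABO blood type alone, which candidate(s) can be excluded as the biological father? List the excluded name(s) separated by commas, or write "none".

A candidate is excluded only if no genotype consistent with his phenotype could produce a type O child with a type B mother.
Idris (type AB): no genotype consistent with that phenotype can produce a type-O child with a type-B mother.
Emil (type AB): no genotype consistent with that phenotype can produce a type-O child with a type-B mother.

Idris, Emil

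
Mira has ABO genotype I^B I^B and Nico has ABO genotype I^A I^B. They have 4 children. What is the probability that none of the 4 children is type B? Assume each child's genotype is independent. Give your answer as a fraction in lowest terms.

1/16

ABO cross I^B I^B × I^A I^B → 1/2 B, 1/2 AB.
So P(type B) = 1/2 per child.
P(not type B) = 1/2 for one child; (1/2)^4 = 1/16.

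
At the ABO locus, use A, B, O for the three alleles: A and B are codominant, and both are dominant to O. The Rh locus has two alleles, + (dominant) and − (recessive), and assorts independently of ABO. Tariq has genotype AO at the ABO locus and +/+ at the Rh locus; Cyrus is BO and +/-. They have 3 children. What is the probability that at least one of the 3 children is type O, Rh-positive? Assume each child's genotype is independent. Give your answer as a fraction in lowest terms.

ABO cross AO × BO → 1/4 O, 1/4 A, 1/4 B, 1/4 AB.
Rh cross +/+ × +/- → 1 Rh+; so P(type O, Rh-positive) = 1/4 × 1 = 1/4 per child.
P(none) = (3/4)^3 = 27/64; P(at least one) = 1 − 27/64 = 37/64.

37/64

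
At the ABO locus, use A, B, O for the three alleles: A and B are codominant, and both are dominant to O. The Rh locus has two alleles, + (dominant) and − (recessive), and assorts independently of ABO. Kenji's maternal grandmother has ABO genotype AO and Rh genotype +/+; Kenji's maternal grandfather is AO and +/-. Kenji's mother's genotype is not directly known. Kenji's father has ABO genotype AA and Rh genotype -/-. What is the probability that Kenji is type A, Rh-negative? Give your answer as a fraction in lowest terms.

1/4

Kenji's mother's ABO genotype from AO × AO: 1/4 AA, 1/2 AO, 1/4 OO.
Crossing each possibility with the father AA and summing P(type A): 1/4·1 + 1/2·1 + 1/4·1 = 1.
Similarly for Rh via the mother's Rh distribution: P(Rh-) = 1/4.
Independent loci: 1 × 1/4 = 1/4.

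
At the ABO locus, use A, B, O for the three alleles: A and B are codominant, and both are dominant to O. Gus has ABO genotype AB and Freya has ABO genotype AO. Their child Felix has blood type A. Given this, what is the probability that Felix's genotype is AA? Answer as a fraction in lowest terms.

1/2

Cross AB × AO → 1/4 AA, 1/4 AB, 1/4 AO, 1/4 BO.
Type-A genotypes among offspring: AA (1/4), AO (1/4); total 1/2.
P(AA | type A) = (1/4) / (1/2) = 1/2.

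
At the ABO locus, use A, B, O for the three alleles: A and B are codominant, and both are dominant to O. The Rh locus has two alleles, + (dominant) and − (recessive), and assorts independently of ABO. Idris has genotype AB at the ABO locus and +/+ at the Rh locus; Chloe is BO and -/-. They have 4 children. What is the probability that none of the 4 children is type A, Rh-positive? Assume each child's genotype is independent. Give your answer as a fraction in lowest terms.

81/256

ABO cross AB × BO → 1/4 A, 1/2 B, 1/4 AB.
Rh cross +/+ × -/- → 1 Rh+; so P(type A, Rh-positive) = 1/4 × 1 = 1/4 per child.
P(not type A, Rh-positive) = 3/4 for one child; (3/4)^4 = 81/256.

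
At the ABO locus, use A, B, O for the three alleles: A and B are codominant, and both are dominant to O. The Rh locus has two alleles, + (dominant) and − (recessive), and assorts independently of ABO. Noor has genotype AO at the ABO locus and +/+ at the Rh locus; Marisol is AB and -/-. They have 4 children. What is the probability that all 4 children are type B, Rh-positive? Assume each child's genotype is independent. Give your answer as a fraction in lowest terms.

ABO cross AO × AB → 1/2 A, 1/4 B, 1/4 AB.
Rh cross +/+ × -/- → 1 Rh+; so P(type B, Rh-positive) = 1/4 × 1 = 1/4 per child.
All 4 independent: (1/4)^4 = 1/256.

1/256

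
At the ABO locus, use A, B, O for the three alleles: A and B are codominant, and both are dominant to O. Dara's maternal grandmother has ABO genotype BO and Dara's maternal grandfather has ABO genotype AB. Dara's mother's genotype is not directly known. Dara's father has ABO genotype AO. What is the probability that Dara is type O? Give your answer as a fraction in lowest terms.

Dara's mother's ABO genotype from BO × AB: 1/4 AB, 1/4 AO, 1/4 BB, 1/4 BO.
Crossing each possibility with the father AO and summing P(type O): 1/4·0 + 1/4·1/4 + 1/4·0 + 1/4·1/4 = 1/8.

1/8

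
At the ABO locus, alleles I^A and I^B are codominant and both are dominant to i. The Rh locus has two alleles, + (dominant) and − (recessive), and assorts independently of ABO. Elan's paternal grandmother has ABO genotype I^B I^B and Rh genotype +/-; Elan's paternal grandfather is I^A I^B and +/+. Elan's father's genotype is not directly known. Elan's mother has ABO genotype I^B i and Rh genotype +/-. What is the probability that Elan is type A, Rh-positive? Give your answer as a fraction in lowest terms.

7/64

Elan's father's ABO genotype from I^B I^B × I^A I^B: 1/2 I^A I^B, 1/2 I^B I^B.
Crossing each possibility with the mother I^B i and summing P(type A): 1/2·1/4 + 1/2·0 = 1/8.
Similarly for Rh via the father's Rh distribution: P(Rh+) = 7/8.
Independent loci: 1/8 × 7/8 = 7/64.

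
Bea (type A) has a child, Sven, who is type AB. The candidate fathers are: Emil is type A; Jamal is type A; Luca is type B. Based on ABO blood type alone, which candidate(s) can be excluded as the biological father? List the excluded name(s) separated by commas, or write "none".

A candidate is excluded only if no genotype consistent with his phenotype could produce a type AB child with a type A mother.
Emil (type A): no genotype consistent with that phenotype can produce a type-AB child with a type-A mother.
Jamal (type A): no genotype consistent with that phenotype can produce a type-AB child with a type-A mother.

Emil, Jamal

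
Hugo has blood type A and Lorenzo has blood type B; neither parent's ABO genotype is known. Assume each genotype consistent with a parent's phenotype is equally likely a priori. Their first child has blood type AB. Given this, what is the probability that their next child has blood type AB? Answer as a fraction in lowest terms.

25/36

Possible genotypes: Hugo ∈ {AA, AO}; Lorenzo ∈ {BB, BO}.
Weight each parental genotype pair by prior × P(type-AB child):
  AA × BB: posterior weight 4/9; P(next child type AB) = 1.
  AA × BO: posterior weight 2/9; P(next child type AB) = 1/2.
  AO × BB: posterior weight 2/9; P(next child type AB) = 1/2.
  AO × BO: posterior weight 1/9; P(next child type AB) = 1/4.
Weighted sum = 25/36.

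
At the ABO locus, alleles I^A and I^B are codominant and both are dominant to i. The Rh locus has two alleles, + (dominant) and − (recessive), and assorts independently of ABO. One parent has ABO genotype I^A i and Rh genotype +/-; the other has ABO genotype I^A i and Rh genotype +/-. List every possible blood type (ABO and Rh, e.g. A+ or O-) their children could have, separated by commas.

O+, O-, A+, A-

Gametes from I^A i × I^A i give offspring ABO genotypes I^A I^A, I^A i, i i, i.e. phenotypes O, A.
Rh cross +/- × +/- → phenotypes Rh+, Rh-.
Combining independently: O+, O-, A+, A-.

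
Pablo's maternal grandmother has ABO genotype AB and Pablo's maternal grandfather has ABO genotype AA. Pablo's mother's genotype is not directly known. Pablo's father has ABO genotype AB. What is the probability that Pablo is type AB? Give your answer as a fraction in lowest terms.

Pablo's mother's ABO genotype from AB × AA: 1/2 AA, 1/2 AB.
Crossing each possibility with the father AB and summing P(type AB): 1/2·1/2 + 1/2·1/2 = 1/2.

1/2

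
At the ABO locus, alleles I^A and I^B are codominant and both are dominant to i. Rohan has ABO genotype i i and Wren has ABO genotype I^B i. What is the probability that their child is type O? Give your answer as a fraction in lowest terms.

ABO cross i i × I^B i → offspring phenotypes: 1/2 O, 1/2 B.
So P(type O) = 1/2.

1/2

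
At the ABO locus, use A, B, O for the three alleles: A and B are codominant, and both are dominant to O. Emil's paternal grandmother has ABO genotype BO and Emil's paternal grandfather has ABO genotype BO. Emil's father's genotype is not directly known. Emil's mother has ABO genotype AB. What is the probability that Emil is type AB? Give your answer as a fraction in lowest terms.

Emil's father's ABO genotype from BO × BO: 1/4 BB, 1/2 BO, 1/4 OO.
Crossing each possibility with the mother AB and summing P(type AB): 1/4·1/2 + 1/2·1/4 + 1/4·0 = 1/4.

1/4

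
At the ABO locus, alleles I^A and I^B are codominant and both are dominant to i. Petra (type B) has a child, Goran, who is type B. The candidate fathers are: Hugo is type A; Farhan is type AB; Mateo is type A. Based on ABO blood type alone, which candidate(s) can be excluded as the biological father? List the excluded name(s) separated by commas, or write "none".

none

A candidate is excluded only if no genotype consistent with his phenotype could produce a type B child with a type B mother.
Every candidate has at least one consistent genotype combination, so none can be excluded.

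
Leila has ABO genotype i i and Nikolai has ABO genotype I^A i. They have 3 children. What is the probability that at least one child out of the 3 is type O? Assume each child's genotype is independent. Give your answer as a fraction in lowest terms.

ABO cross i i × I^A i → 1/2 O, 1/2 A.
So P(type O) = 1/2 per child.
P(none) = (1/2)^3 = 1/8; P(at least one) = 1 − 1/8 = 7/8.

7/8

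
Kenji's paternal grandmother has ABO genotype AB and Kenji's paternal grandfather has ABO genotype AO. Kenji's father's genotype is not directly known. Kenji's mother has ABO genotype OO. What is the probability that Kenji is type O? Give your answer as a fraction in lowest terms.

1/4

Kenji's father's ABO genotype from AB × AO: 1/4 AA, 1/4 AB, 1/4 AO, 1/4 BO.
Crossing each possibility with the mother OO and summing P(type O): 1/4·0 + 1/4·0 + 1/4·1/2 + 1/4·1/2 = 1/4.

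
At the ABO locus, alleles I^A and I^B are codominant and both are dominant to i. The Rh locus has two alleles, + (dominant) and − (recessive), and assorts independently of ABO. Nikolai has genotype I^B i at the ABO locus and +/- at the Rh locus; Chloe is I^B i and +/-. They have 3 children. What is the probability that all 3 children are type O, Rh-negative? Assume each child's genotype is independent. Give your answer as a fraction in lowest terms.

ABO cross I^B i × I^B i → 1/4 O, 3/4 B.
Rh cross +/- × +/- → 3/4 Rh+, 1/4 Rh-; so P(type O, Rh-negative) = 1/4 × 1/4 = 1/16 per child.
All 3 independent: (1/16)^3 = 1/4096.

1/4096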